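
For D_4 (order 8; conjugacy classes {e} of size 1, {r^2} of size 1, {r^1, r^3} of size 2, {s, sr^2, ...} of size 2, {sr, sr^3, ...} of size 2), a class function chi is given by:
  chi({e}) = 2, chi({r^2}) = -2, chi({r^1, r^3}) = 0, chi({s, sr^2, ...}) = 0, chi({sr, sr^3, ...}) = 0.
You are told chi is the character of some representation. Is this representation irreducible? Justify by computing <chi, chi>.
Irreducible: <chi, chi> = 1.

Solution. <chi, chi> = (1/|G|) sum_C |C| * |chi(C)|^2 = (1/8)[1*|2|^2 + 1*|-2|^2 + 2*|0|^2 + 2*|0|^2 + 2*|0|^2]
  = (1/8)[(4) + (4) + (0) + (0) + (0)] = 8/8 = 1.
A character is irreducible iff <chi, chi> = 1, so this representation is irreducible.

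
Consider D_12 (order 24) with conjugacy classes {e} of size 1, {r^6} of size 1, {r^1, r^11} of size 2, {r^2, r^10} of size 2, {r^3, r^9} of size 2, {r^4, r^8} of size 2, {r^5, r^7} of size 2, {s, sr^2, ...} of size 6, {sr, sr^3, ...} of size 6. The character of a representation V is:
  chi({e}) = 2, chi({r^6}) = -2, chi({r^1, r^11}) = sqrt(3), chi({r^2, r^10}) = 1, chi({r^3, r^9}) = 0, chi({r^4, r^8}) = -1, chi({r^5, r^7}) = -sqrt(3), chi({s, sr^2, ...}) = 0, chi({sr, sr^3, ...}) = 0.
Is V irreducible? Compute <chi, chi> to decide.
Irreducible: <chi, chi> = 1.

Working: <chi, chi> = (1/|G|) sum_C |C| * |chi(C)|^2 = (1/24)[1*|2|^2 + 1*|-2|^2 + 2*|sqrt(3)|^2 + 2*|1|^2 + 2*|0|^2 + 2*|-1|^2 + 2*|-sqrt(3)|^2 + 6*|0|^2 + 6*|0|^2]
  = (1/24)[(4) + (4) + (6) + (2) + (0) + (2) + (6) + (0) + (0)] = 24/24 = 1.
A character is irreducible iff <chi, chi> = 1, so this representation is irreducible.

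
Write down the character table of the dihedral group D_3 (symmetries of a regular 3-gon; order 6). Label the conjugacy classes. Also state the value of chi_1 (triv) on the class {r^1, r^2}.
Conjugacy classes: {e} of size 1, {r^1, r^2} of size 2, {s, sr, ..., sr^2} of size 3.
Character table:
  irrep \ class              {e} (size 1)  {r^1, r^2} (size 2)  {s, sr, ..., sr^2} (size 3)
  chi_1 (triv)               1             1                    1                          
  chi_2 (sign: r->1, s->-1)  1             1                    -1                         
  chi_3 (2d, j=1)            2             -1                   0                          

Spot check: chi_1 (triv) on {r^1, r^2} = 1.

Derivation: D_3 has order 2*3 = 6 with 3 conjugacy classes, hence 3 irreducibles. Sum of squared dims 1 + 1 + 4 = 6 = |G|. Linear characters come from the abelianisation; the 2-dimensional irreps have character r^k -> 2*cos(2*pi*j*k/3), reflections -> 0.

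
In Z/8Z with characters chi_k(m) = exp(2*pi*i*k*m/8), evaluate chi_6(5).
chi_6(5) = zeta_8^30 = -I

Why: chi_6(5) = zeta_8^(6*5) = zeta_8^30. Since zeta_8^8 = 1, this equals zeta_8^6 = exp(2*pi*i*6/8) = -I.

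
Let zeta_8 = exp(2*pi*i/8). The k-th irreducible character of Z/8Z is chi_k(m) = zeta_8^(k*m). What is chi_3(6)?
chi_3(6) = zeta_8^18 = I

Proof sketch: chi_3(6) = zeta_8^(3*6) = zeta_8^18. Since zeta_8^8 = 1, this equals zeta_8^2 = exp(2*pi*i*2/8) = I.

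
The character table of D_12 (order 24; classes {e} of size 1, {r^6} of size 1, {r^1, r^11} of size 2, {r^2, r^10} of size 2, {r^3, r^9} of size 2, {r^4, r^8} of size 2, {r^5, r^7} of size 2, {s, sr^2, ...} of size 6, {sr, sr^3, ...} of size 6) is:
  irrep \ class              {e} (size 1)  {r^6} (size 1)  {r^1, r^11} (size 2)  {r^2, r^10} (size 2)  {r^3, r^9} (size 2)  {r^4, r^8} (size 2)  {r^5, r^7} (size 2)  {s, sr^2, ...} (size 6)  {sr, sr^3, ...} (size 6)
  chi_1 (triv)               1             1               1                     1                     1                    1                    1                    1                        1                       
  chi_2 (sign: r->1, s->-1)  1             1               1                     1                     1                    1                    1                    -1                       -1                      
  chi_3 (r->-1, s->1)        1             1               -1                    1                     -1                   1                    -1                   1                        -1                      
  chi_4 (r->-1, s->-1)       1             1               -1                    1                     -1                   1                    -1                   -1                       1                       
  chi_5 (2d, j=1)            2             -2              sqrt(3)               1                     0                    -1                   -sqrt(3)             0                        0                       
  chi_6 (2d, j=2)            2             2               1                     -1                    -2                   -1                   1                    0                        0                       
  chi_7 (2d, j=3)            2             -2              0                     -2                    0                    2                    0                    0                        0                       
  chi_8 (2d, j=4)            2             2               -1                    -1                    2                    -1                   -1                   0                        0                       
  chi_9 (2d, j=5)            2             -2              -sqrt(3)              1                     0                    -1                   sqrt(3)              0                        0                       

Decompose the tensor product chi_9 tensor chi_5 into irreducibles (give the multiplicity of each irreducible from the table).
chi_9 tensor chi_5 = chi_3 + chi_4 + chi_8 (all other irreducibles have multiplicity 0).

Justification: The character of a tensor product is the pointwise product (chi_9 * chi_5)(C) = chi_9(C) * chi_5(C):
  {e}: (2)*(2), {r^6}: (-2)*(-2), {r^1, r^11}: (-sqrt(3))*(sqrt(3)), {r^2, r^10}: (1)*(1), {r^3, r^9}: (0)*(0), {r^4, r^8}: (-1)*(-1), {r^5, r^7}: (sqrt(3))*(-sqrt(3)), {s, sr^2, ...}: (0)*(0), {sr, sr^3, ...}: (0)*(0)
so (chi_9 * chi_5) takes values
  {e} -> 4, {r^6} -> 4, {r^1, r^11} -> -3, {r^2, r^10} -> 1, {r^3, r^9} -> 0, {r^4, r^8} -> 1, {r^5, r^7} -> -3, {s, sr^2, ...} -> 0, {sr, sr^3, ...} -> 0.
Now take the inner product of this character with each irreducible chi from the table, <chi_9*chi_5, chi> = (1/24) sum_C |C| (chi_9*chi_5)(C) conj(chi(C)):
  <chi_9*chi_5, chi_1> = (1/24)[1*(4)*conj(1) + 1*(4)*conj(1) + 2*(-3)*conj(1) + 2*(1)*conj(1) + 2*(0)*conj(1) + 2*(1)*conj(1) + 2*(-3)*conj(1) + 6*(0)*conj(1) + 6*(0)*conj(1)]
      = (1/24)[(4) + (4) + (-6) + (2) + (0) + (2) + (-6) + (0) + (0)] = 0/24 = 0
  <chi_9*chi_5, chi_2> = (1/24)[1*(4)*conj(1) + 1*(4)*conj(1) + 2*(-3)*conj(1) + 2*(1)*conj(1) + 2*(0)*conj(1) + 2*(1)*conj(1) + 2*(-3)*conj(1) + 6*(0)*conj(-1) + 6*(0)*conj(-1)]
      = (1/24)[(4) + (4) + (-6) + (2) + (0) + (2) + (-6) + (0) + (0)] = 0/24 = 0
  <chi_9*chi_5, chi_3> = (1/24)[1*(4)*conj(1) + 1*(4)*conj(1) + 2*(-3)*conj(-1) + 2*(1)*conj(1) + 2*(0)*conj(-1) + 2*(1)*conj(1) + 2*(-3)*conj(-1) + 6*(0)*conj(1) + 6*(0)*conj(-1)]
      = (1/24)[(4) + (4) + (6) + (2) + (0) + (2) + (6) + (0) + (0)] = 24/24 = 1
  <chi_9*chi_5, chi_4> = (1/24)[1*(4)*conj(1) + 1*(4)*conj(1) + 2*(-3)*conj(-1) + 2*(1)*conj(1) + 2*(0)*conj(-1) + 2*(1)*conj(1) + 2*(-3)*conj(-1) + 6*(0)*conj(-1) + 6*(0)*conj(1)]
      = (1/24)[(4) + (4) + (6) + (2) + (0) + (2) + (6) + (0) + (0)] = 24/24 = 1
  <chi_9*chi_5, chi_5> = (1/24)[1*(4)*conj(2) + 1*(4)*conj(-2) + 2*(-3)*conj(sqrt(3)) + 2*(1)*conj(1) + 2*(0)*conj(0) + 2*(1)*conj(-1) + 2*(-3)*conj(-sqrt(3)) + 6*(0)*conj(0) + 6*(0)*conj(0)]
      = (1/24)[(8) + (-8) + (-6*sqrt(3)) + (2) + (0) + (-2) + (6*sqrt(3)) + (0) + (0)] = 0/24 = 0
  <chi_9*chi_5, chi_6> = (1/24)[1*(4)*conj(2) + 1*(4)*conj(2) + 2*(-3)*conj(1) + 2*(1)*conj(-1) + 2*(0)*conj(-2) + 2*(1)*conj(-1) + 2*(-3)*conj(1) + 6*(0)*conj(0) + 6*(0)*conj(0)]
      = (1/24)[(8) + (8) + (-6) + (-2) + (0) + (-2) + (-6) + (0) + (0)] = 0/24 = 0
  <chi_9*chi_5, chi_7> = (1/24)[1*(4)*conj(2) + 1*(4)*conj(-2) + 2*(-3)*conj(0) + 2*(1)*conj(-2) + 2*(0)*conj(0) + 2*(1)*conj(2) + 2*(-3)*conj(0) + 6*(0)*conj(0) + 6*(0)*conj(0)]
      = (1/24)[(8) + (-8) + (0) + (-4) + (0) + (4) + (0) + (0) + (0)] = 0/24 = 0
  <chi_9*chi_5, chi_8> = (1/24)[1*(4)*conj(2) + 1*(4)*conj(2) + 2*(-3)*conj(-1) + 2*(1)*conj(-1) + 2*(0)*conj(2) + 2*(1)*conj(-1) + 2*(-3)*conj(-1) + 6*(0)*conj(0) + 6*(0)*conj(0)]
      = (1/24)[(8) + (8) + (6) + (-2) + (0) + (-2) + (6) + (0) + (0)] = 24/24 = 1
  <chi_9*chi_5, chi_9> = (1/24)[1*(4)*conj(2) + 1*(4)*conj(-2) + 2*(-3)*conj(-sqrt(3)) + 2*(1)*conj(1) + 2*(0)*conj(0) + 2*(1)*conj(-1) + 2*(-3)*conj(sqrt(3)) + 6*(0)*conj(0) + 6*(0)*conj(0)]
      = (1/24)[(8) + (-8) + (6*sqrt(3)) + (2) + (0) + (-2) + (-6*sqrt(3)) + (0) + (0)] = 0/24 = 0
Hence the multiplicities are chi_3: 1, chi_4: 1, chi_8: 1. Dimension check: dim(chi_9)*dim(chi_5) = 2*2 = 4 and sum (mult * dim) = 1*1 + 1*1 + 1*2 = 4.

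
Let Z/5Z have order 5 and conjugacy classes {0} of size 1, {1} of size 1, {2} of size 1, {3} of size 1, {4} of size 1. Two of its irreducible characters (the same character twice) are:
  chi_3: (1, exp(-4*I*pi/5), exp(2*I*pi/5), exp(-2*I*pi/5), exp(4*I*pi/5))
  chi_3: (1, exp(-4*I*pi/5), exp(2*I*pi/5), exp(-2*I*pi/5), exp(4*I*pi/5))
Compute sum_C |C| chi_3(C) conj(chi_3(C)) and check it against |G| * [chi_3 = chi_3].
Sum = 5 = |G| = 5; so <chi_3, chi_3> = 1 (norm-1 confirms irreducibility).

Compute term by term over conjugacy classes (|C| * chi_3(C) * conj(chi_3(C))):
  1*(1)*conj(1) + 1*(exp(-4*I*pi/5))*conj(exp(-4*I*pi/5)) + 1*(exp(2*I*pi/5))*conj(exp(2*I*pi/5)) + 1*(exp(-2*I*pi/5))*conj(exp(-2*I*pi/5)) + 1*(exp(4*I*pi/5))*conj(exp(4*I*pi/5))
  = (1) + (1) + (1) + (1) + (1)
  = 5.
(Exp terms are combined using exp(i*s)*conj(exp(i*t)) = exp(i*(s-t)), and sums of them are collapsed using the identity that for every m > 1 the m distinct m-th roots of unity sum to 0, e.g. 1 + exp(2*I*pi/3) + exp(-2*I*pi/3) = 0.)
Dividing by |G| = 5 gives 5/5 = 1, matching the row-orthogonality relation <chi_3, chi_3> = [chi_3 = chi_3].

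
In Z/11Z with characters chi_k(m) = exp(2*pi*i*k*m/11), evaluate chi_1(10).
chi_1(10) = zeta_11^10 = exp(-2*I*pi/11)

Solution. chi_1(10) = zeta_11^(1*10) = zeta_11^10. Since zeta_11^11 = 1, this equals zeta_11^10 = exp(2*pi*i*10/11) = exp(-2*I*pi/11).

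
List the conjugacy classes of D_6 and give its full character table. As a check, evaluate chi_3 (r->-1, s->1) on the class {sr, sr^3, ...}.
Conjugacy classes: {e} of size 1, {r^3} of size 1, {r^1, r^5} of size 2, {r^2, r^4} of size 2, {s, sr^2, ...} of size 3, {sr, sr^3, ...} of size 3.
Character table:
  irrep \ class              {e} (size 1)  {r^3} (size 1)  {r^1, r^5} (size 2)  {r^2, r^4} (size 2)  {s, sr^2, ...} (size 3)  {sr, sr^3, ...} (size 3)
  chi_1 (triv)               1             1               1                    1                    1                        1                       
  chi_2 (sign: r->1, s->-1)  1             1               1                    1                    -1                       -1                      
  chi_3 (r->-1, s->1)        1             -1              -1                   1                    1                        -1                      
  chi_4 (r->-1, s->-1)       1             -1              -1                   1                    -1                       1                       
  chi_5 (2d, j=1)            2             -2              1                    -1                   0                        0                       
  chi_6 (2d, j=2)            2             2               -1                   -1                   0                        0                       

Spot check: chi_3 (r->-1, s->1) on {sr, sr^3, ...} = -1.

Why: D_6 has order 2*6 = 12 with 6 conjugacy classes, hence 6 irreducibles. Sum of squared dims 1 + 1 + 1 + 1 + 4 + 4 = 12 = |G|. Linear characters come from the abelianisation; the 2-dimensional irreps have character r^k -> 2*cos(2*pi*j*k/6), reflections -> 0.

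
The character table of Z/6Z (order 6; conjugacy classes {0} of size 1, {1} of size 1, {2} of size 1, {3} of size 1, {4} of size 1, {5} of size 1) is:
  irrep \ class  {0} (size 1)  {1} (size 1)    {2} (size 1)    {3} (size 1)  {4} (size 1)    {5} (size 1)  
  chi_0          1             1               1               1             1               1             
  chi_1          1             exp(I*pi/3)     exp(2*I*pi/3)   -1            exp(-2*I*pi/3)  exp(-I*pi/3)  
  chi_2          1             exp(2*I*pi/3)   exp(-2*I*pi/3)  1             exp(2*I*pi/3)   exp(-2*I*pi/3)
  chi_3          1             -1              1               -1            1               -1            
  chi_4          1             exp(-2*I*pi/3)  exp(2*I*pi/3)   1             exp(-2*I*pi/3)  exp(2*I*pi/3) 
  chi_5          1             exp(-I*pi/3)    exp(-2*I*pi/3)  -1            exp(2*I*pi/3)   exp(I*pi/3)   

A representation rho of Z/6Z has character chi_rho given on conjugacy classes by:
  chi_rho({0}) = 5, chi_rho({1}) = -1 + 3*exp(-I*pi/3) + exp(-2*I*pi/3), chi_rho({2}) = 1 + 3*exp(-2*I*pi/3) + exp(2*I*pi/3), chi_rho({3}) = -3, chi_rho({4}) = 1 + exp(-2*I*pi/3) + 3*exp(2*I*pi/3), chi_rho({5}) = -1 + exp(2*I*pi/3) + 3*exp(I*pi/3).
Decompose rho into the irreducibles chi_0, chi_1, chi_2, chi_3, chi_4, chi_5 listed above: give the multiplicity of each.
Multiplicities: chi_0: 0, chi_1: 0, chi_2: 0, chi_3: 1, chi_4: 1, chi_5: 3.

Solution. Use <chi_rho, chi> = (1/|G|) sum_C |C| * chi_rho(C) * conj(chi(C)) with |G| = 6 for each irreducible chi in the table:
  <chi_rho, chi_0> = (1/6)[1*(5)*conj(1) + 1*(-1 + 3*exp(-I*pi/3) + exp(-2*I*pi/3))*conj(1) + 1*(1 + 3*exp(-2*I*pi/3) + exp(2*I*pi/3))*conj(1) + 1*(-3)*conj(1) + 1*(1 + exp(-2*I*pi/3) + 3*exp(2*I*pi/3))*conj(1) + 1*(-1 + exp(2*I*pi/3) + 3*exp(I*pi/3))*conj(1)]
      = (1/6)[(5) + (-1 + 3*exp(-I*pi/3) + exp(-2*I*pi/3)) + (1 + 3*exp(-2*I*pi/3) + exp(2*I*pi/3)) + (-3) + (1 + exp(-2*I*pi/3) + 3*exp(2*I*pi/3)) + (-1 + exp(2*I*pi/3) + 3*exp(I*pi/3))] = 0/6 = 0
  <chi_rho, chi_1> = (1/6)[1*(5)*conj(1) + 1*(-1 + 3*exp(-I*pi/3) + exp(-2*I*pi/3))*conj(exp(I*pi/3)) + 1*(1 + 3*exp(-2*I*pi/3) + exp(2*I*pi/3))*conj(exp(2*I*pi/3)) + 1*(-3)*conj(-1) + 1*(1 + exp(-2*I*pi/3) + 3*exp(2*I*pi/3))*conj(exp(-2*I*pi/3)) + 1*(-1 + exp(2*I*pi/3) + 3*exp(I*pi/3))*conj(exp(-I*pi/3))]
      = (1/6)[(5) + (-1 + 3*exp(-2*I*pi/3) - exp(-I*pi/3)) + (1 + exp(-2*I*pi/3) + 3*exp(2*I*pi/3)) + (3) + (1 + 3*exp(-2*I*pi/3) + exp(2*I*pi/3)) + (-1 - exp(I*pi/3) + 3*exp(2*I*pi/3))] = 0/6 = 0
  <chi_rho, chi_2> = (1/6)[1*(5)*conj(1) + 1*(-1 + 3*exp(-I*pi/3) + exp(-2*I*pi/3))*conj(exp(2*I*pi/3)) + 1*(1 + 3*exp(-2*I*pi/3) + exp(2*I*pi/3))*conj(exp(-2*I*pi/3)) + 1*(-3)*conj(1) + 1*(1 + exp(-2*I*pi/3) + 3*exp(2*I*pi/3))*conj(exp(2*I*pi/3)) + 1*(-1 + exp(2*I*pi/3) + 3*exp(I*pi/3))*conj(exp(-2*I*pi/3))]
      = (1/6)[(5) + (-3 + exp(2*I*pi/3) - exp(-2*I*pi/3)) + (2) + (-3) + (2) + (-3 + exp(-2*I*pi/3) - exp(2*I*pi/3))] = 0/6 = 0
  <chi_rho, chi_3> = (1/6)[1*(5)*conj(1) + 1*(-1 + 3*exp(-I*pi/3) + exp(-2*I*pi/3))*conj(-1) + 1*(1 + 3*exp(-2*I*pi/3) + exp(2*I*pi/3))*conj(1) + 1*(-3)*conj(-1) + 1*(1 + exp(-2*I*pi/3) + 3*exp(2*I*pi/3))*conj(1) + 1*(-1 + exp(2*I*pi/3) + 3*exp(I*pi/3))*conj(-1)]
      = (1/6)[(5) + (1 - exp(-2*I*pi/3) - 3*exp(-I*pi/3)) + (1 + 3*exp(-2*I*pi/3) + exp(2*I*pi/3)) + (3) + (1 + exp(-2*I*pi/3) + 3*exp(2*I*pi/3)) + (1 - 3*exp(I*pi/3) - exp(2*I*pi/3))] = 6/6 = 1
  <chi_rho, chi_4> = (1/6)[1*(5)*conj(1) + 1*(-1 + 3*exp(-I*pi/3) + exp(-2*I*pi/3))*conj(exp(-2*I*pi/3)) + 1*(1 + 3*exp(-2*I*pi/3) + exp(2*I*pi/3))*conj(exp(2*I*pi/3)) + 1*(-3)*conj(1) + 1*(1 + exp(-2*I*pi/3) + 3*exp(2*I*pi/3))*conj(exp(-2*I*pi/3)) + 1*(-1 + exp(2*I*pi/3) + 3*exp(I*pi/3))*conj(exp(2*I*pi/3))]
      = (1/6)[(5) + (1 - exp(2*I*pi/3) + 3*exp(I*pi/3)) + (1 + exp(-2*I*pi/3) + 3*exp(2*I*pi/3)) + (-3) + (1 + 3*exp(-2*I*pi/3) + exp(2*I*pi/3)) + (1 + 3*exp(-I*pi/3) - exp(-2*I*pi/3))] = 6/6 = 1
  <chi_rho, chi_5> = (1/6)[1*(5)*conj(1) + 1*(-1 + 3*exp(-I*pi/3) + exp(-2*I*pi/3))*conj(exp(-I*pi/3)) + 1*(1 + 3*exp(-2*I*pi/3) + exp(2*I*pi/3))*conj(exp(-2*I*pi/3)) + 1*(-3)*conj(-1) + 1*(1 + exp(-2*I*pi/3) + 3*exp(2*I*pi/3))*conj(exp(2*I*pi/3)) + 1*(-1 + exp(2*I*pi/3) + 3*exp(I*pi/3))*conj(exp(I*pi/3))]
      = (1/6)[(5) + (3 - exp(I*pi/3) + exp(-I*pi/3)) + (2) + (3) + (2) + (3 - exp(-I*pi/3) + exp(I*pi/3))] = 18/6 = 3
(Exp terms are combined using exp(i*s)*conj(exp(i*t)) = exp(i*(s-t)), and sums of them are collapsed using the identity that for every m > 1 the m distinct m-th roots of unity sum to 0, e.g. 1 + exp(2*I*pi/3) + exp(-2*I*pi/3) = 0.)
Dimension check: dim(rho) = sum (mult * dim) = 0*1 + 0*1 + 0*1 + 1*1 + 1*1 + 3*1 = 5 = chi_rho(e) = 5.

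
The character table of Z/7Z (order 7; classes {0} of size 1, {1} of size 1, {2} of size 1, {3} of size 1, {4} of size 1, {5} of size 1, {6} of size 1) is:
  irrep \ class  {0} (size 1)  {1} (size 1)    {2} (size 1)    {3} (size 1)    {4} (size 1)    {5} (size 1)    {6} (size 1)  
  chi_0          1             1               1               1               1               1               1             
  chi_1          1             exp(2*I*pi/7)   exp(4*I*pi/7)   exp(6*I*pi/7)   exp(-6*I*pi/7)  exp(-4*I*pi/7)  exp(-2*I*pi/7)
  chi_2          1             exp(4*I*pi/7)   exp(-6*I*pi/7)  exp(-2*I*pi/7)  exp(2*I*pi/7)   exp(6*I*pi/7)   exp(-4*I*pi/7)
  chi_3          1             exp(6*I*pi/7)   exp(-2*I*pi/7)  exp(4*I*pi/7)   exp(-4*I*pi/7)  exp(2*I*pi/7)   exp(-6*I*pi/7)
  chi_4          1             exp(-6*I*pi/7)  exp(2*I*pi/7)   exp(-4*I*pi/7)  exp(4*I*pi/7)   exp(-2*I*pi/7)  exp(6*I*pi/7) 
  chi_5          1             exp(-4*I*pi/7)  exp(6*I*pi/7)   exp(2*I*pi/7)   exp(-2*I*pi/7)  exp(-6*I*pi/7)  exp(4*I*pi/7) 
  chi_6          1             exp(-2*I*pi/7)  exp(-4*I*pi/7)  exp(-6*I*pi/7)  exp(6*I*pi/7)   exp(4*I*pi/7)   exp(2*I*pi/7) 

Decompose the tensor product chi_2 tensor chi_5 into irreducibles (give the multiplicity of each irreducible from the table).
chi_2 tensor chi_5 = chi_0 (all other irreducibles have multiplicity 0).

Derivation: The character of a tensor product is the pointwise product (chi_2 * chi_5)(C) = chi_2(C) * chi_5(C):
  {0}: (1)*(1), {1}: (exp(4*I*pi/7))*(exp(-4*I*pi/7)), {2}: (exp(-6*I*pi/7))*(exp(6*I*pi/7)), {3}: (exp(-2*I*pi/7))*(exp(2*I*pi/7)), {4}: (exp(2*I*pi/7))*(exp(-2*I*pi/7)), {5}: (exp(6*I*pi/7))*(exp(-6*I*pi/7)), {6}: (exp(-4*I*pi/7))*(exp(4*I*pi/7))
so (chi_2 * chi_5) takes values
  {0} -> 1, {1} -> 1, {2} -> 1, {3} -> 1, {4} -> 1, {5} -> 1, {6} -> 1.
Now take the inner product of this character with each irreducible chi from the table, <chi_2*chi_5, chi> = (1/7) sum_C |C| (chi_2*chi_5)(C) conj(chi(C)):
  <chi_2*chi_5, chi_0> = (1/7)[1*(1)*conj(1) + 1*(1)*conj(1) + 1*(1)*conj(1) + 1*(1)*conj(1) + 1*(1)*conj(1) + 1*(1)*conj(1) + 1*(1)*conj(1)]
      = (1/7)[(1) + (1) + (1) + (1) + (1) + (1) + (1)] = 7/7 = 1
  <chi_2*chi_5, chi_1> = (1/7)[1*(1)*conj(1) + 1*(1)*conj(exp(2*I*pi/7)) + 1*(1)*conj(exp(4*I*pi/7)) + 1*(1)*conj(exp(6*I*pi/7)) + 1*(1)*conj(exp(-6*I*pi/7)) + 1*(1)*conj(exp(-4*I*pi/7)) + 1*(1)*conj(exp(-2*I*pi/7))]
      = (1/7)[(1) + (exp(-2*I*pi/7)) + (exp(-4*I*pi/7)) + (exp(-6*I*pi/7)) + (exp(6*I*pi/7)) + (exp(4*I*pi/7)) + (exp(2*I*pi/7))] = 0/7 = 0
  <chi_2*chi_5, chi_2> = (1/7)[1*(1)*conj(1) + 1*(1)*conj(exp(4*I*pi/7)) + 1*(1)*conj(exp(-6*I*pi/7)) + 1*(1)*conj(exp(-2*I*pi/7)) + 1*(1)*conj(exp(2*I*pi/7)) + 1*(1)*conj(exp(6*I*pi/7)) + 1*(1)*conj(exp(-4*I*pi/7))]
      = (1/7)[(1) + (exp(-4*I*pi/7)) + (exp(6*I*pi/7)) + (exp(2*I*pi/7)) + (exp(-2*I*pi/7)) + (exp(-6*I*pi/7)) + (exp(4*I*pi/7))] = 0/7 = 0
  <chi_2*chi_5, chi_3> = (1/7)[1*(1)*conj(1) + 1*(1)*conj(exp(6*I*pi/7)) + 1*(1)*conj(exp(-2*I*pi/7)) + 1*(1)*conj(exp(4*I*pi/7)) + 1*(1)*conj(exp(-4*I*pi/7)) + 1*(1)*conj(exp(2*I*pi/7)) + 1*(1)*conj(exp(-6*I*pi/7))]
      = (1/7)[(1) + (exp(-6*I*pi/7)) + (exp(2*I*pi/7)) + (exp(-4*I*pi/7)) + (exp(4*I*pi/7)) + (exp(-2*I*pi/7)) + (exp(6*I*pi/7))] = 0/7 = 0
  <chi_2*chi_5, chi_4> = (1/7)[1*(1)*conj(1) + 1*(1)*conj(exp(-6*I*pi/7)) + 1*(1)*conj(exp(2*I*pi/7)) + 1*(1)*conj(exp(-4*I*pi/7)) + 1*(1)*conj(exp(4*I*pi/7)) + 1*(1)*conj(exp(-2*I*pi/7)) + 1*(1)*conj(exp(6*I*pi/7))]
      = (1/7)[(1) + (exp(6*I*pi/7)) + (exp(-2*I*pi/7)) + (exp(4*I*pi/7)) + (exp(-4*I*pi/7)) + (exp(2*I*pi/7)) + (exp(-6*I*pi/7))] = 0/7 = 0
  <chi_2*chi_5, chi_5> = (1/7)[1*(1)*conj(1) + 1*(1)*conj(exp(-4*I*pi/7)) + 1*(1)*conj(exp(6*I*pi/7)) + 1*(1)*conj(exp(2*I*pi/7)) + 1*(1)*conj(exp(-2*I*pi/7)) + 1*(1)*conj(exp(-6*I*pi/7)) + 1*(1)*conj(exp(4*I*pi/7))]
      = (1/7)[(1) + (exp(4*I*pi/7)) + (exp(-6*I*pi/7)) + (exp(-2*I*pi/7)) + (exp(2*I*pi/7)) + (exp(6*I*pi/7)) + (exp(-4*I*pi/7))] = 0/7 = 0
  <chi_2*chi_5, chi_6> = (1/7)[1*(1)*conj(1) + 1*(1)*conj(exp(-2*I*pi/7)) + 1*(1)*conj(exp(-4*I*pi/7)) + 1*(1)*conj(exp(-6*I*pi/7)) + 1*(1)*conj(exp(6*I*pi/7)) + 1*(1)*conj(exp(4*I*pi/7)) + 1*(1)*conj(exp(2*I*pi/7))]
      = (1/7)[(1) + (exp(2*I*pi/7)) + (exp(4*I*pi/7)) + (exp(6*I*pi/7)) + (exp(-6*I*pi/7)) + (exp(-4*I*pi/7)) + (exp(-2*I*pi/7))] = 0/7 = 0
(Exp terms are combined using exp(i*s)*conj(exp(i*t)) = exp(i*(s-t)), and sums of them are collapsed using the identity that for every m > 1 the m distinct m-th roots of unity sum to 0, e.g. 1 + exp(2*I*pi/3) + exp(-2*I*pi/3) = 0.)
Hence the multiplicities are chi_0: 1. Dimension check: dim(chi_2)*dim(chi_5) = 1*1 = 1 and sum (mult * dim) = 1*1 = 1.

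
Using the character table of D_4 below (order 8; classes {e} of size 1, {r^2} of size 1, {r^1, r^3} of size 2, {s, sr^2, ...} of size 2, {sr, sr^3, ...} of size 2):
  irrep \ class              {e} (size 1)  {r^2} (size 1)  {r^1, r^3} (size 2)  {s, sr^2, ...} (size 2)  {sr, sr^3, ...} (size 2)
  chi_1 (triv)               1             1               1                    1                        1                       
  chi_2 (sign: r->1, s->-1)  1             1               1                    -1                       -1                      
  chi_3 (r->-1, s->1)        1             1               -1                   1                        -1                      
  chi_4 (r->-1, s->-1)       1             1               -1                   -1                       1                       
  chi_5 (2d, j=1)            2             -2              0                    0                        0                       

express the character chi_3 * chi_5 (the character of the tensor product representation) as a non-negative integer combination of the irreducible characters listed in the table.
chi_3 tensor chi_5 = chi_5 (all other irreducibles have multiplicity 0).

Details: The character of a tensor product is the pointwise product (chi_3 * chi_5)(C) = chi_3(C) * chi_5(C):
  {e}: (1)*(2), {r^2}: (1)*(-2), {r^1, r^3}: (-1)*(0), {s, sr^2, ...}: (1)*(0), {sr, sr^3, ...}: (-1)*(0)
so (chi_3 * chi_5) takes values
  {e} -> 2, {r^2} -> -2, {r^1, r^3} -> 0, {s, sr^2, ...} -> 0, {sr, sr^3, ...} -> 0.
Now take the inner product of this character with each irreducible chi from the table, <chi_3*chi_5, chi> = (1/8) sum_C |C| (chi_3*chi_5)(C) conj(chi(C)):
  <chi_3*chi_5, chi_1> = (1/8)[1*(2)*conj(1) + 1*(-2)*conj(1) + 2*(0)*conj(1) + 2*(0)*conj(1) + 2*(0)*conj(1)]
      = (1/8)[(2) + (-2) + (0) + (0) + (0)] = 0/8 = 0
  <chi_3*chi_5, chi_2> = (1/8)[1*(2)*conj(1) + 1*(-2)*conj(1) + 2*(0)*conj(1) + 2*(0)*conj(-1) + 2*(0)*conj(-1)]
      = (1/8)[(2) + (-2) + (0) + (0) + (0)] = 0/8 = 0
  <chi_3*chi_5, chi_3> = (1/8)[1*(2)*conj(1) + 1*(-2)*conj(1) + 2*(0)*conj(-1) + 2*(0)*conj(1) + 2*(0)*conj(-1)]
      = (1/8)[(2) + (-2) + (0) + (0) + (0)] = 0/8 = 0
  <chi_3*chi_5, chi_4> = (1/8)[1*(2)*conj(1) + 1*(-2)*conj(1) + 2*(0)*conj(-1) + 2*(0)*conj(-1) + 2*(0)*conj(1)]
      = (1/8)[(2) + (-2) + (0) + (0) + (0)] = 0/8 = 0
  <chi_3*chi_5, chi_5> = (1/8)[1*(2)*conj(2) + 1*(-2)*conj(-2) + 2*(0)*conj(0) + 2*(0)*conj(0) + 2*(0)*conj(0)]
      = (1/8)[(4) + (4) + (0) + (0) + (0)] = 8/8 = 1
Hence the multiplicities are chi_5: 1. Dimension check: dim(chi_3)*dim(chi_5) = 1*2 = 2 and sum (mult * dim) = 1*2 = 2.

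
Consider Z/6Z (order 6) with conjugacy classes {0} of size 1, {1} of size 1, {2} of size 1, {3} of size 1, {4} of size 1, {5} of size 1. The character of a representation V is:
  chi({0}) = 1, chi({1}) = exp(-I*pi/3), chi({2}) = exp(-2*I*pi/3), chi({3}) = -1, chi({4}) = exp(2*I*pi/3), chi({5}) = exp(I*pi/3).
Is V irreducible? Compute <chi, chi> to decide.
Irreducible: <chi, chi> = 1.

Details: <chi, chi> = (1/|G|) sum_C |C| * |chi(C)|^2 = (1/6)[1*|1|^2 + 1*|exp(-I*pi/3)|^2 + 1*|exp(-2*I*pi/3)|^2 + 1*|-1|^2 + 1*|exp(2*I*pi/3)|^2 + 1*|exp(I*pi/3)|^2]
  = (1/6)[(1) + (1) + (1) + (1) + (1) + (1)] = 6/6 = 1.
(Exp terms are combined using exp(i*s)*conj(exp(i*t)) = exp(i*(s-t)), and sums of them are collapsed using the identity that for every m > 1 the m distinct m-th roots of unity sum to 0, e.g. 1 + exp(2*I*pi/3) + exp(-2*I*pi/3) = 0.)
A character is irreducible iff <chi, chi> = 1, so this representation is irreducible.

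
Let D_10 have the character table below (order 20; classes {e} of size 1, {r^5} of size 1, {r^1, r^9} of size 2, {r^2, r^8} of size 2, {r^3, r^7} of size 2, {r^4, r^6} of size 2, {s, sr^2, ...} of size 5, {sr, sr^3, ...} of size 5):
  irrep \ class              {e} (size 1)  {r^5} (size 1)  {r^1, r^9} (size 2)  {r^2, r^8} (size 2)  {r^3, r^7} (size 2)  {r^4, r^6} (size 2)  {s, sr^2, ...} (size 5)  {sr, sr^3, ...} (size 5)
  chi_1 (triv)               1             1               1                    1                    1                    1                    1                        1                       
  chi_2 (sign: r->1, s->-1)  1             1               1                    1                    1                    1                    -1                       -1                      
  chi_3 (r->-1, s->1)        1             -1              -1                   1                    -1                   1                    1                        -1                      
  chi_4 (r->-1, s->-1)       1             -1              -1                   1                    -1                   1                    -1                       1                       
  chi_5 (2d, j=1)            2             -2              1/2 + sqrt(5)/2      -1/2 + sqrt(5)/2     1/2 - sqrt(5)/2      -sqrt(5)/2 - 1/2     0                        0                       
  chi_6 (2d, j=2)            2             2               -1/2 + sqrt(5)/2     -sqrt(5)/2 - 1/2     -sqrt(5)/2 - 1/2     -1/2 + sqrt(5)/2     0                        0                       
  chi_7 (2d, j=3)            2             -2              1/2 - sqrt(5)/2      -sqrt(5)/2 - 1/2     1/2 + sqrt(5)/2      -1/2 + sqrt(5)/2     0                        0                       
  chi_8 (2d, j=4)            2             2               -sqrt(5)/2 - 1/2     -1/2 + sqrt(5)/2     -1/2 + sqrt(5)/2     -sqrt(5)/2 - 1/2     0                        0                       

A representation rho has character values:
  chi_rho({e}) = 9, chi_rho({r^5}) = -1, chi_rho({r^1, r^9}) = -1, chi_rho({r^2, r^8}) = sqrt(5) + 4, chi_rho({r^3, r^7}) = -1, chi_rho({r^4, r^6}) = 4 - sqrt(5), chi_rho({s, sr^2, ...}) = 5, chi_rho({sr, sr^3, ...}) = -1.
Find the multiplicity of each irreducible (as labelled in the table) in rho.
Multiplicities: chi_1: 2, chi_2: 0, chi_3: 3, chi_4: 0, chi_5: 1, chi_6: 0, chi_7: 0, chi_8: 1.

Proof sketch: Use <chi_rho, chi> = (1/|G|) sum_C |C| * chi_rho(C) * conj(chi(C)) with |G| = 20 for each irreducible chi in the table:
  <chi_rho, chi_1> = (1/20)[1*(9)*conj(1) + 1*(-1)*conj(1) + 2*(-1)*conj(1) + 2*(sqrt(5) + 4)*conj(1) + 2*(-1)*conj(1) + 2*(4 - sqrt(5))*conj(1) + 5*(5)*conj(1) + 5*(-1)*conj(1)]
      = (1/20)[(9) + (-1) + (-2) + (2*sqrt(5) + 8) + (-2) + (8 - 2*sqrt(5)) + (25) + (-5)] = 40/20 = 2
  <chi_rho, chi_2> = (1/20)[1*(9)*conj(1) + 1*(-1)*conj(1) + 2*(-1)*conj(1) + 2*(sqrt(5) + 4)*conj(1) + 2*(-1)*conj(1) + 2*(4 - sqrt(5))*conj(1) + 5*(5)*conj(-1) + 5*(-1)*conj(-1)]
      = (1/20)[(9) + (-1) + (-2) + (2*sqrt(5) + 8) + (-2) + (8 - 2*sqrt(5)) + (-25) + (5)] = 0/20 = 0
  <chi_rho, chi_3> = (1/20)[1*(9)*conj(1) + 1*(-1)*conj(-1) + 2*(-1)*conj(-1) + 2*(sqrt(5) + 4)*conj(1) + 2*(-1)*conj(-1) + 2*(4 - sqrt(5))*conj(1) + 5*(5)*conj(1) + 5*(-1)*conj(-1)]
      = (1/20)[(9) + (1) + (2) + (2*sqrt(5) + 8) + (2) + (8 - 2*sqrt(5)) + (25) + (5)] = 60/20 = 3
  <chi_rho, chi_4> = (1/20)[1*(9)*conj(1) + 1*(-1)*conj(-1) + 2*(-1)*conj(-1) + 2*(sqrt(5) + 4)*conj(1) + 2*(-1)*conj(-1) + 2*(4 - sqrt(5))*conj(1) + 5*(5)*conj(-1) + 5*(-1)*conj(1)]
      = (1/20)[(9) + (1) + (2) + (2*sqrt(5) + 8) + (2) + (8 - 2*sqrt(5)) + (-25) + (-5)] = 0/20 = 0
  <chi_rho, chi_5> = (1/20)[1*(9)*conj(2) + 1*(-1)*conj(-2) + 2*(-1)*conj(1/2 + sqrt(5)/2) + 2*(sqrt(5) + 4)*conj(-1/2 + sqrt(5)/2) + 2*(-1)*conj(1/2 - sqrt(5)/2) + 2*(4 - sqrt(5))*conj(-sqrt(5)/2 - 1/2) + 5*(5)*conj(0) + 5*(-1)*conj(0)]
      = (1/20)[(18) + (2) + (-sqrt(5) - 1) + (1 + 3*sqrt(5)) + (-1 + sqrt(5)) + (1 - 3*sqrt(5)) + (0) + (0)] = 20/20 = 1
  <chi_rho, chi_6> = (1/20)[1*(9)*conj(2) + 1*(-1)*conj(2) + 2*(-1)*conj(-1/2 + sqrt(5)/2) + 2*(sqrt(5) + 4)*conj(-sqrt(5)/2 - 1/2) + 2*(-1)*conj(-sqrt(5)/2 - 1/2) + 2*(4 - sqrt(5))*conj(-1/2 + sqrt(5)/2) + 5*(5)*conj(0) + 5*(-1)*conj(0)]
      = (1/20)[(18) + (-2) + (1 - sqrt(5)) + (-5*sqrt(5) - 9) + (1 + sqrt(5)) + (-9 + 5*sqrt(5)) + (0) + (0)] = 0/20 = 0
  <chi_rho, chi_7> = (1/20)[1*(9)*conj(2) + 1*(-1)*conj(-2) + 2*(-1)*conj(1/2 - sqrt(5)/2) + 2*(sqrt(5) + 4)*conj(-sqrt(5)/2 - 1/2) + 2*(-1)*conj(1/2 + sqrt(5)/2) + 2*(4 - sqrt(5))*conj(-1/2 + sqrt(5)/2) + 5*(5)*conj(0) + 5*(-1)*conj(0)]
      = (1/20)[(18) + (2) + (-1 + sqrt(5)) + (-5*sqrt(5) - 9) + (-sqrt(5) - 1) + (-9 + 5*sqrt(5)) + (0) + (0)] = 0/20 = 0
  <chi_rho, chi_8> = (1/20)[1*(9)*conj(2) + 1*(-1)*conj(2) + 2*(-1)*conj(-sqrt(5)/2 - 1/2) + 2*(sqrt(5) + 4)*conj(-1/2 + sqrt(5)/2) + 2*(-1)*conj(-1/2 + sqrt(5)/2) + 2*(4 - sqrt(5))*conj(-sqrt(5)/2 - 1/2) + 5*(5)*conj(0) + 5*(-1)*conj(0)]
      = (1/20)[(18) + (-2) + (1 + sqrt(5)) + (1 + 3*sqrt(5)) + (1 - sqrt(5)) + (1 - 3*sqrt(5)) + (0) + (0)] = 20/20 = 1
Dimension check: dim(rho) = sum (mult * dim) = 2*1 + 0*1 + 3*1 + 0*1 + 1*2 + 0*2 + 0*2 + 1*2 = 9 = chi_rho(e) = 9.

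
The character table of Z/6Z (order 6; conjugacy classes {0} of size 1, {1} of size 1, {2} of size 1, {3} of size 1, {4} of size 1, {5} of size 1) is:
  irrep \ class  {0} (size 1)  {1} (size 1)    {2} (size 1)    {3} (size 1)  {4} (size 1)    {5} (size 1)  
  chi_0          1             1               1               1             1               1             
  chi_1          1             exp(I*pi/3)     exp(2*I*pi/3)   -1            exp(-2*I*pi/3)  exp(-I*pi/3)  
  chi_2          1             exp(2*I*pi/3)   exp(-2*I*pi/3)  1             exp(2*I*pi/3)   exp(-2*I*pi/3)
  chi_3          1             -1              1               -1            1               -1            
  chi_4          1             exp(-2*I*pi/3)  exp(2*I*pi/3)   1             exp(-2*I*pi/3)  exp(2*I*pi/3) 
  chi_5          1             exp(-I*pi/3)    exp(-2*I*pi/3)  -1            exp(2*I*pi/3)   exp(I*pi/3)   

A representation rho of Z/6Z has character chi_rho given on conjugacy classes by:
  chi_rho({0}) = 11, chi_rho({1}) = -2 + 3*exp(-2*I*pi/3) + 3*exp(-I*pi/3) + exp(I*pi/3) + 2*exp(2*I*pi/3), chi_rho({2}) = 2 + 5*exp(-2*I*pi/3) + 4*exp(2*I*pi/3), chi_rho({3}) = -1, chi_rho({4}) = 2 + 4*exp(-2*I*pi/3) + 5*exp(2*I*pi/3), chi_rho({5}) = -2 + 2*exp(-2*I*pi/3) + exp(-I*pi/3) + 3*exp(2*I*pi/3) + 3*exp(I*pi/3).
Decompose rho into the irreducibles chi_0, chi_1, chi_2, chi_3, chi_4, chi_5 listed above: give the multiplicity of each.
Multiplicities: chi_0: 0, chi_1: 1, chi_2: 2, chi_3: 2, chi_4: 3, chi_5: 3.

Use <chi_rho, chi> = (1/|G|) sum_C |C| * chi_rho(C) * conj(chi(C)) with |G| = 6 for each irreducible chi in the table:
  <chi_rho, chi_0> = (1/6)[1*(11)*conj(1) + 1*(-2 + 3*exp(-2*I*pi/3) + 3*exp(-I*pi/3) + exp(I*pi/3) + 2*exp(2*I*pi/3))*conj(1) + 1*(2 + 5*exp(-2*I*pi/3) + 4*exp(2*I*pi/3))*conj(1) + 1*(-1)*conj(1) + 1*(2 + 4*exp(-2*I*pi/3) + 5*exp(2*I*pi/3))*conj(1) + 1*(-2 + 2*exp(-2*I*pi/3) + exp(-I*pi/3) + 3*exp(2*I*pi/3) + 3*exp(I*pi/3))*conj(1)]
      = (1/6)[(11) + (-2 + 3*exp(-2*I*pi/3) + 3*exp(-I*pi/3) + exp(I*pi/3) + 2*exp(2*I*pi/3)) + (2 + 5*exp(-2*I*pi/3) + 4*exp(2*I*pi/3)) + (-1) + (2 + 4*exp(-2*I*pi/3) + 5*exp(2*I*pi/3)) + (-2 + 2*exp(-2*I*pi/3) + exp(-I*pi/3) + 3*exp(2*I*pi/3) + 3*exp(I*pi/3))] = 0/6 = 0
  <chi_rho, chi_1> = (1/6)[1*(11)*conj(1) + 1*(-2 + 3*exp(-2*I*pi/3) + 3*exp(-I*pi/3) + exp(I*pi/3) + 2*exp(2*I*pi/3))*conj(exp(I*pi/3)) + 1*(2 + 5*exp(-2*I*pi/3) + 4*exp(2*I*pi/3))*conj(exp(2*I*pi/3)) + 1*(-1)*conj(-1) + 1*(2 + 4*exp(-2*I*pi/3) + 5*exp(2*I*pi/3))*conj(exp(-2*I*pi/3)) + 1*(-2 + 2*exp(-2*I*pi/3) + exp(-I*pi/3) + 3*exp(2*I*pi/3) + 3*exp(I*pi/3))*conj(exp(-I*pi/3))]
      = (1/6)[(11) + (-2 + 3*exp(-2*I*pi/3) - 2*exp(-I*pi/3) + 2*exp(I*pi/3)) + (4 + 2*exp(-2*I*pi/3) + 5*exp(2*I*pi/3)) + (1) + (4 + 5*exp(-2*I*pi/3) + 2*exp(2*I*pi/3)) + (-2 - 2*exp(I*pi/3) + 2*exp(-I*pi/3) + 3*exp(2*I*pi/3))] = 6/6 = 1
  <chi_rho, chi_2> = (1/6)[1*(11)*conj(1) + 1*(-2 + 3*exp(-2*I*pi/3) + 3*exp(-I*pi/3) + exp(I*pi/3) + 2*exp(2*I*pi/3))*conj(exp(2*I*pi/3)) + 1*(2 + 5*exp(-2*I*pi/3) + 4*exp(2*I*pi/3))*conj(exp(-2*I*pi/3)) + 1*(-1)*conj(1) + 1*(2 + 4*exp(-2*I*pi/3) + 5*exp(2*I*pi/3))*conj(exp(2*I*pi/3)) + 1*(-2 + 2*exp(-2*I*pi/3) + exp(-I*pi/3) + 3*exp(2*I*pi/3) + 3*exp(I*pi/3))*conj(exp(-2*I*pi/3))]
      = (1/6)[(11) + (-1 + exp(-I*pi/3) - 2*exp(-2*I*pi/3) + 3*exp(2*I*pi/3)) + (5 + 4*exp(-2*I*pi/3) + 2*exp(2*I*pi/3)) + (-1) + (5 + 2*exp(-2*I*pi/3) + 4*exp(2*I*pi/3)) + (-1 + 3*exp(-2*I*pi/3) - 2*exp(2*I*pi/3) + exp(I*pi/3))] = 12/6 = 2
  <chi_rho, chi_3> = (1/6)[1*(11)*conj(1) + 1*(-2 + 3*exp(-2*I*pi/3) + 3*exp(-I*pi/3) + exp(I*pi/3) + 2*exp(2*I*pi/3))*conj(-1) + 1*(2 + 5*exp(-2*I*pi/3) + 4*exp(2*I*pi/3))*conj(1) + 1*(-1)*conj(-1) + 1*(2 + 4*exp(-2*I*pi/3) + 5*exp(2*I*pi/3))*conj(1) + 1*(-2 + 2*exp(-2*I*pi/3) + exp(-I*pi/3) + 3*exp(2*I*pi/3) + 3*exp(I*pi/3))*conj(-1)]
      = (1/6)[(11) + (2 - 2*exp(2*I*pi/3) - exp(I*pi/3) - 3*exp(-I*pi/3) - 3*exp(-2*I*pi/3)) + (2 + 5*exp(-2*I*pi/3) + 4*exp(2*I*pi/3)) + (1) + (2 + 4*exp(-2*I*pi/3) + 5*exp(2*I*pi/3)) + (2 - 3*exp(I*pi/3) - 3*exp(2*I*pi/3) - exp(-I*pi/3) - 2*exp(-2*I*pi/3))] = 12/6 = 2
  <chi_rho, chi_4> = (1/6)[1*(11)*conj(1) + 1*(-2 + 3*exp(-2*I*pi/3) + 3*exp(-I*pi/3) + exp(I*pi/3) + 2*exp(2*I*pi/3))*conj(exp(-2*I*pi/3)) + 1*(2 + 5*exp(-2*I*pi/3) + 4*exp(2*I*pi/3))*conj(exp(2*I*pi/3)) + 1*(-1)*conj(1) + 1*(2 + 4*exp(-2*I*pi/3) + 5*exp(2*I*pi/3))*conj(exp(-2*I*pi/3)) + 1*(-2 + 2*exp(-2*I*pi/3) + exp(-I*pi/3) + 3*exp(2*I*pi/3) + 3*exp(I*pi/3))*conj(exp(2*I*pi/3))]
      = (1/6)[(11) + (2 + 2*exp(-2*I*pi/3) - 2*exp(2*I*pi/3) + 3*exp(I*pi/3)) + (4 + 2*exp(-2*I*pi/3) + 5*exp(2*I*pi/3)) + (-1) + (4 + 5*exp(-2*I*pi/3) + 2*exp(2*I*pi/3)) + (2 + 3*exp(-I*pi/3) + 2*exp(2*I*pi/3) - 2*exp(-2*I*pi/3))] = 18/6 = 3
  <chi_rho, chi_5> = (1/6)[1*(11)*conj(1) + 1*(-2 + 3*exp(-2*I*pi/3) + 3*exp(-I*pi/3) + exp(I*pi/3) + 2*exp(2*I*pi/3))*conj(exp(-I*pi/3)) + 1*(2 + 5*exp(-2*I*pi/3) + 4*exp(2*I*pi/3))*conj(exp(-2*I*pi/3)) + 1*(-1)*conj(-1) + 1*(2 + 4*exp(-2*I*pi/3) + 5*exp(2*I*pi/3))*conj(exp(2*I*pi/3)) + 1*(-2 + 2*exp(-2*I*pi/3) + exp(-I*pi/3) + 3*exp(2*I*pi/3) + 3*exp(I*pi/3))*conj(exp(I*pi/3))]
      = (1/6)[(11) + (1 + 3*exp(-I*pi/3) - 2*exp(I*pi/3) + exp(2*I*pi/3)) + (5 + 4*exp(-2*I*pi/3) + 2*exp(2*I*pi/3)) + (1) + (5 + 2*exp(-2*I*pi/3) + 4*exp(2*I*pi/3)) + (1 + exp(-2*I*pi/3) - 2*exp(-I*pi/3) + 3*exp(I*pi/3))] = 18/6 = 3
(Exp terms are combined using exp(i*s)*conj(exp(i*t)) = exp(i*(s-t)), and sums of them are collapsed using the identity that for every m > 1 the m distinct m-th roots of unity sum to 0, e.g. 1 + exp(2*I*pi/3) + exp(-2*I*pi/3) = 0.)
Dimension check: dim(rho) = sum (mult * dim) = 0*1 + 1*1 + 2*1 + 2*1 + 3*1 + 3*1 = 11 = chi_rho(e) = 11.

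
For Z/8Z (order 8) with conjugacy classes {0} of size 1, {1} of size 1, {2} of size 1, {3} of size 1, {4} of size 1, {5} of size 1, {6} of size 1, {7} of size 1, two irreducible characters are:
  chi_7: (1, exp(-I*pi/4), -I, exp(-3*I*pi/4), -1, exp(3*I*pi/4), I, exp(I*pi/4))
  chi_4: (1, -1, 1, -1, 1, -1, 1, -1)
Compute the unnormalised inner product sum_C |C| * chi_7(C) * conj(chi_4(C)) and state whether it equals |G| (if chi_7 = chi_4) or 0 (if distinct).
Sum = 0; so <chi_7, chi_4> = 0 (distinct irreducibles are orthogonal).

Argument: Compute term by term over conjugacy classes (|C| * chi_7(C) * conj(chi_4(C))):
  1*(1)*conj(1) + 1*(exp(-I*pi/4))*conj(-1) + 1*(-I)*conj(1) + 1*(exp(-3*I*pi/4))*conj(-1) + 1*(-1)*conj(1) + 1*(exp(3*I*pi/4))*conj(-1) + 1*(I)*conj(1) + 1*(exp(I*pi/4))*conj(-1)
  = (1) + (-exp(-I*pi/4)) + (-I) + (-exp(-3*I*pi/4)) + (-1) + (-exp(3*I*pi/4)) + (I) + (-exp(I*pi/4))
  = 0.
(Exp terms are combined using exp(i*s)*conj(exp(i*t)) = exp(i*(s-t)), and sums of them are collapsed using the identity that for every m > 1 the m distinct m-th roots of unity sum to 0, e.g. 1 + exp(2*I*pi/3) + exp(-2*I*pi/3) = 0.)
Dividing by |G| = 8 gives 0/8 = 0, matching the row-orthogonality relation <chi_7, chi_4> = [chi_7 = chi_4].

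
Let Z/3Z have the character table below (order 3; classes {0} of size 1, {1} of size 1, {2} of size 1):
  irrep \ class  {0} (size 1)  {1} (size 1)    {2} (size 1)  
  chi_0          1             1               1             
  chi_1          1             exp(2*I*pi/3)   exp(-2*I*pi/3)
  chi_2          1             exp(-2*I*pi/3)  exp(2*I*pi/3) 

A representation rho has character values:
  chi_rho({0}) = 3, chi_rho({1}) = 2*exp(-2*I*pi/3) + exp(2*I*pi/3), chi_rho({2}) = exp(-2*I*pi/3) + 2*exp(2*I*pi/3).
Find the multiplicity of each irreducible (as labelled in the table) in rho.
Multiplicities: chi_0: 0, chi_1: 1, chi_2: 2.

Derivation: Use <chi_rho, chi> = (1/|G|) sum_C |C| * chi_rho(C) * conj(chi(C)) with |G| = 3 for each irreducible chi in the table:
  <chi_rho, chi_0> = (1/3)[1*(3)*conj(1) + 1*(2*exp(-2*I*pi/3) + exp(2*I*pi/3))*conj(1) + 1*(exp(-2*I*pi/3) + 2*exp(2*I*pi/3))*conj(1)]
      = (1/3)[(3) + (2*exp(-2*I*pi/3) + exp(2*I*pi/3)) + (exp(-2*I*pi/3) + 2*exp(2*I*pi/3))] = 0/3 = 0
  <chi_rho, chi_1> = (1/3)[1*(3)*conj(1) + 1*(2*exp(-2*I*pi/3) + exp(2*I*pi/3))*conj(exp(2*I*pi/3)) + 1*(exp(-2*I*pi/3) + 2*exp(2*I*pi/3))*conj(exp(-2*I*pi/3))]
      = (1/3)[(3) + (1 + 2*exp(2*I*pi/3)) + (1 + 2*exp(-2*I*pi/3))] = 3/3 = 1
  <chi_rho, chi_2> = (1/3)[1*(3)*conj(1) + 1*(2*exp(-2*I*pi/3) + exp(2*I*pi/3))*conj(exp(-2*I*pi/3)) + 1*(exp(-2*I*pi/3) + 2*exp(2*I*pi/3))*conj(exp(2*I*pi/3))]
      = (1/3)[(3) + (2 + exp(-2*I*pi/3)) + (2 + exp(2*I*pi/3))] = 6/3 = 2
(Exp terms are combined using exp(i*s)*conj(exp(i*t)) = exp(i*(s-t)), and sums of them are collapsed using the identity that for every m > 1 the m distinct m-th roots of unity sum to 0, e.g. 1 + exp(2*I*pi/3) + exp(-2*I*pi/3) = 0.)
Dimension check: dim(rho) = sum (mult * dim) = 0*1 + 1*1 + 2*1 = 3 = chi_rho(e) = 3.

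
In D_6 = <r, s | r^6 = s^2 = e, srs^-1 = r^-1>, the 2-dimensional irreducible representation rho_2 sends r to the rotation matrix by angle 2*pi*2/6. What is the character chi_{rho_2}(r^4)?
chi_{rho_2}(r^4) = 2*cos(2*pi*2*4/6) = -1

Explanation: rho_2(r^4) is rotation by angle 2*pi*2*4/6, whose trace is 2*cos(2*pi*2*4/6) = -1.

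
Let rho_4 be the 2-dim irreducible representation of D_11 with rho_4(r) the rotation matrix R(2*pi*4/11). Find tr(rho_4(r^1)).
chi_{rho_4}(r^1) = 2*cos(2*pi*4*1/11) = -2*cos(3*pi/11)

Derivation: rho_4(r^1) is rotation by angle 2*pi*4*1/11, whose trace is 2*cos(2*pi*4*1/11) = -2*cos(3*pi/11).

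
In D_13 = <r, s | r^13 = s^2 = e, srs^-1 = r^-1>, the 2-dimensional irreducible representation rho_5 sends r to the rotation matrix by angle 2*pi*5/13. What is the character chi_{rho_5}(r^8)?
chi_{rho_5}(r^8) = 2*cos(2*pi*5*8/13) = 2*cos(80*pi/13)

Justification: rho_5(r^8) is rotation by angle 2*pi*5*8/13, whose trace is 2*cos(2*pi*5*8/13) = 2*cos(80*pi/13).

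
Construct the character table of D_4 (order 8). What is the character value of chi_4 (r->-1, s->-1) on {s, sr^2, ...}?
Conjugacy classes: {e} of size 1, {r^2} of size 1, {r^1, r^3} of size 2, {s, sr^2, ...} of size 2, {sr, sr^3, ...} of size 2.
Character table:
  irrep \ class              {e} (size 1)  {r^2} (size 1)  {r^1, r^3} (size 2)  {s, sr^2, ...} (size 2)  {sr, sr^3, ...} (size 2)
  chi_1 (triv)               1             1               1                    1                        1                       
  chi_2 (sign: r->1, s->-1)  1             1               1                    -1                       -1                      
  chi_3 (r->-1, s->1)        1             1               -1                   1                        -1                      
  chi_4 (r->-1, s->-1)       1             1               -1                   -1                       1                       
  chi_5 (2d, j=1)            2             -2              0                    0                        0                       

Spot check: chi_4 (r->-1, s->-1) on {s, sr^2, ...} = -1.

Working: D_4 has order 2*4 = 8 with 5 conjugacy classes, hence 5 irreducibles. Sum of squared dims 1 + 1 + 1 + 1 + 4 = 8 = |G|. Linear characters come from the abelianisation; the 2-dimensional irreps have character r^k -> 2*cos(2*pi*j*k/4), reflections -> 0.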